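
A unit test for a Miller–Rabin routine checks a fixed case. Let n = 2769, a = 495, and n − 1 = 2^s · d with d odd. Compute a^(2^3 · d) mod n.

n − 1 = 2768 = 2^4 · 173, so s = 4 and d = 173.
x_0 = 495^173 mod 2769 = 1899.
x_1 = 1899^2 mod 2769 = 963.
x_2 = 963^2 mod 2769 = 2523.
x_3 = 2523^2 mod 2769 = 2367.

2367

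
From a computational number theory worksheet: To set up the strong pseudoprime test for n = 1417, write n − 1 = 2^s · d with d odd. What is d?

177

Halving: 1416 → 708 → 354 → 177; 177 is odd.
So 1416 = 2^3 · 177.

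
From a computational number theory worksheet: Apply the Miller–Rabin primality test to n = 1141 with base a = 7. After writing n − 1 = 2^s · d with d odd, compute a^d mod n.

n − 1 = 1140 = 2^2 · 285, so s = 2 and d = 285.
Repeated squaring mod 1141: 7^1 ≡ 7, 7^2 ≡ 49, 7^4 ≡ 119, 7^8 ≡ 469, 7^16 ≡ 889, 7^32 ≡ 749, 7^64 ≡ 770, 7^128 ≡ 721, 7^256 ≡ 686.
285 = 256 + 16 + 8 + 4 + 1, so 7^285 ≡ 686·889·469·119·7 ≡ 357 (mod 1141).

357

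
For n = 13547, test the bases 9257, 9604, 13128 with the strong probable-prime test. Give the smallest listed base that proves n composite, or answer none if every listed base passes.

9257

n − 1 = 13546 = 2^1 · 6773, so s = 1 and d = 6773.
Base 9257: x_0 = 9257^6773 mod 13547 = 1993. x_0 ∉ {1, 13546} and s = 1, so 9257 is a Miller–Rabin witness and 13547 is composite.
Base 9604: x_0 = 9604^6773 mod 13547 = 6856. x_0 ∉ {1, 13546} and s = 1, so 9604 is a Miller–Rabin witness and 13547 is composite.
Base 13128: x_0 = 13128^6773 mod 13547 = 8986. x_0 ∉ {1, 13546} and s = 1, so 13128 is a Miller–Rabin witness and 13547 is composite.
The smallest witness among the given bases is 9257.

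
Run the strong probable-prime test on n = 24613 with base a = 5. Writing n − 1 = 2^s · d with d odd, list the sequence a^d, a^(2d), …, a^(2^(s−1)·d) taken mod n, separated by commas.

15678, 14266

n − 1 = 24612 = 2^2 · 6153, so s = 2 and d = 6153.
x_0 = 5^6153 mod 24613 = 15678.
x_1 = 15678^2 mod 24613 = 14266.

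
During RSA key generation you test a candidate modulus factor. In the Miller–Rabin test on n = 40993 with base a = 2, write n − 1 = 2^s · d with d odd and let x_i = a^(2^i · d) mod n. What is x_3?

1

n − 1 = 40992 = 2^5 · 1281, so s = 5 and d = 1281.
By repeated squaring, 2^1281 ≡ 1506 (mod 40993).
x_0 = 1506.
x_1 = 1506^2 mod 40993 = 13421.
x_2 = 13421^2 mod 40993 = 40992.
x_3 = 40992^2 mod 40993 = 1.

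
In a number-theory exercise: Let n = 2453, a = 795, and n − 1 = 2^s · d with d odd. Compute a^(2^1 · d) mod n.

608

n − 1 = 2452 = 2^2 · 613, so s = 2 and d = 613.
x_0 = 795^613 mod 2453 = 1919.
x_1 = 1919^2 mod 2453 = 608.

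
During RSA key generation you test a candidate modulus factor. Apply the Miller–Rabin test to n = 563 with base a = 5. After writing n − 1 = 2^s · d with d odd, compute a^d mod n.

n − 1 = 562 = 2^1 · 281, so s = 1 and d = 281.
5^281 mod 563 = 562.

562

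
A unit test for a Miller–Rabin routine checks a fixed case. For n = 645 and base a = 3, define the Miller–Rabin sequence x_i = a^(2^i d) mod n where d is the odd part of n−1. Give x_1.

n − 1 = 644 = 2^2 · 161, so s = 2 and d = 161.
Repeated squaring mod 645: 3^1 ≡ 3, 3^2 ≡ 9, 3^4 ≡ 81, 3^8 ≡ 111, 3^16 ≡ 66, 3^32 ≡ 486, 3^64 ≡ 126, 3^128 ≡ 396.
161 = 128 + 32 + 1, so 3^161 ≡ 396·486·3 ≡ 93 (mod 645).
x_0 = 93.
x_1 = 93^2 mod 645 = 264.

264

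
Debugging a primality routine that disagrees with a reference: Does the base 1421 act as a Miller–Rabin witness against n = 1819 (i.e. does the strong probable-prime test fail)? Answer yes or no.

n − 1 = 1818 = 2^1 · 909, so s = 1 and d = 909.
x_0 = 1421^909 mod 1819 = 742.
x_0 ∉ {1, 1818} and s = 1, so 1421 is a Miller–Rabin witness and 1819 is composite.

yes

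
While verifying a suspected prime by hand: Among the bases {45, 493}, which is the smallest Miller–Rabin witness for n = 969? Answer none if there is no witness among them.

45

n − 1 = 968 = 2^3 · 121, so s = 3 and d = 121.
Base 45: x_0 = 45^121 mod 969 = 159. x_0 is neither 1 nor 968, so continue squaring. x_1 = 159^2 mod 969 = 87. x_2 = 87^2 mod 969 = 786. Reached i = s−1 = 2 without hitting −1: 45 is a Miller–Rabin witness and 969 is composite.
Base 493: x_0 = 493^121 mod 969 = 493. x_0 is neither 1 nor 968, so continue squaring. x_1 = 493^2 mod 969 = 799. x_2 = 799^2 mod 969 = 799. Reached i = s−1 = 2 without hitting −1: 493 is a Miller–Rabin witness and 969 is composite.
The smallest witness among the given bases is 45.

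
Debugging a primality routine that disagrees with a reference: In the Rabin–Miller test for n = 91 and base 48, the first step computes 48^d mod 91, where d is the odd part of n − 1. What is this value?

n − 1 = 90 = 2^1 · 45, so s = 1 and d = 45.
Repeated squaring mod 91: 48^1 ≡ 48, 48^2 ≡ 29, 48^4 ≡ 22, 48^8 ≡ 29, 48^16 ≡ 22, 48^32 ≡ 29.
45 = 32 + 8 + 4 + 1, so 48^45 ≡ 29·29·22·48 ≡ 27 (mod 91).

27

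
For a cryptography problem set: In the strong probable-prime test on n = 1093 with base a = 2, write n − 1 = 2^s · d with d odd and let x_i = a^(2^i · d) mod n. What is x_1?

n − 1 = 1092 = 2^2 · 273, so s = 2 and d = 273.
x_0 = 2^273 mod 1093 = 530.
x_1 = 530^2 mod 1093 = 1092.

1092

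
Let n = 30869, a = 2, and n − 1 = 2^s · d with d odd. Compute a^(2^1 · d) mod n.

30868

n − 1 = 30868 = 2^2 · 7717, so s = 2 and d = 7717.
x_0 = 2^7717 mod 30869 = 15997.
x_1 = 15997^2 mod 30869 = 30868.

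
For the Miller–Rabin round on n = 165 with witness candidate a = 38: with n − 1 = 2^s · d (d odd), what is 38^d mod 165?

n − 1 = 164 = 2^2 · 41, so s = 2 and d = 41.
By repeated squaring, 38^41 ≡ 38 (mod 165).

38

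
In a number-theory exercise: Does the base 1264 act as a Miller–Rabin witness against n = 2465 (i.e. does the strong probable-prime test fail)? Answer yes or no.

yes

n − 1 = 2464 = 2^5 · 77, so s = 5 and d = 77.
x_0 = 1264^77 mod 2465 = 2424.
x_0 is neither 1 nor 2464, so continue squaring.
x_1 = 2424^2 mod 2465 = 1681.
x_2 = 1681^2 mod 2465 = 871.
x_3 = 871^2 mod 2465 = 1886.
x_4 = 1886^2 mod 2465 = 1.
x_4 = 1 but x_3 ≠ ±1, a nontrivial square root of 1 — 1264 is a witness and 2465 is composite.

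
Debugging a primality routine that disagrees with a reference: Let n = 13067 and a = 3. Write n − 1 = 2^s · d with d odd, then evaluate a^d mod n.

10098

n − 1 = 13066 = 2^1 · 6533, so s = 1 and d = 6533.
Repeated squaring mod 13067: 3^1 ≡ 3, 3^2 ≡ 9, 3^4 ≡ 81, 3^8 ≡ 6561, 3^16 ≡ 4023, 3^32 ≡ 7583, 3^64 ≡ 7089, 3^128 ≡ 11306, 3^256 ≡ 4242, 3^512 ≡ 1305, 3^1024 ≡ 4315, 3^2048 ≡ 11817, 3^4096 ≡ 7527.
6533 = 4096 + 2048 + 256 + 128 + 4 + 1, so 3^6533 ≡ 7527·11817·4242·11306·81·3 ≡ 10098 (mod 13067).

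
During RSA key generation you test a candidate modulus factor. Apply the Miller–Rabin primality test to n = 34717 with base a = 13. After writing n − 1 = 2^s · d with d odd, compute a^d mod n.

10140

n − 1 = 34716 = 2^2 · 8679, so s = 2 and d = 8679.
13^8679 mod 34717 = 10140.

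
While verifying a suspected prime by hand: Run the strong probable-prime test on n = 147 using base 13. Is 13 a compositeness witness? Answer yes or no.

yes

n − 1 = 146 = 2^1 · 73, so s = 1 and d = 73.
x_0 = 13^73 mod 147 = 139.
x_0 ∉ {1, 146} and s = 1, so 13 is a Miller–Rabin witness and 147 is composite.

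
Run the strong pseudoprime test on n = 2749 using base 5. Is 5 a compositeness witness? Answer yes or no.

n − 1 = 2748 = 2^2 · 687, so s = 2 and d = 687.
Repeated squaring mod 2749: 5^1 ≡ 5, 5^2 ≡ 25, 5^4 ≡ 625, 5^8 ≡ 267, 5^16 ≡ 2564, 5^32 ≡ 1237, 5^64 ≡ 1725, 5^128 ≡ 1207, 5^256 ≡ 2628, 5^512 ≡ 896.
687 = 512 + 128 + 32 + 8 + 4 + 2 + 1, so 5^687 ≡ 896·1207·1237·267·625·25·5 ≡ 1 (mod 2749).
x_0 = 5^687 mod 2749 = 1.
x_0 = 1, so 5 is not a witness.

no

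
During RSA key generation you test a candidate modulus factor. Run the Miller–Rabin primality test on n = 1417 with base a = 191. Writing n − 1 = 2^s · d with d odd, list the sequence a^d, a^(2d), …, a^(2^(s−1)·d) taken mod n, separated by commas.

391, 1262, 1353

n − 1 = 1416 = 2^3 · 177, so s = 3 and d = 177.
x_0 = 191^177 mod 1417 = 391.
x_1 = 391^2 mod 1417 = 1262.
x_2 = 1262^2 mod 1417 = 1353.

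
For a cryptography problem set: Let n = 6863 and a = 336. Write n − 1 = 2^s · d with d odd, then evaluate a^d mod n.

n − 1 = 6862 = 2^1 · 3431, so s = 1 and d = 3431.
By repeated squaring, 336^3431 ≡ 1 (mod 6863).

1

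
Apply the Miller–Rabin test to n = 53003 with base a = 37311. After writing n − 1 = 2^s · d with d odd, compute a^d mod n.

1

n − 1 = 53002 = 2^1 · 26501, so s = 1 and d = 26501.
Repeated squaring mod 53003: 37311^1 ≡ 37311, 37311^2 ≡ 39929, 37311^4 ≡ 47804, 37311^8 ≡ 51074, 37311^16 ≡ 10831, 37311^32 ≡ 14922, 37311^64 ≡ 481, 37311^128 ≡ 19349, 37311^256 ≡ 23612, 37311^512 ≡ 40990, 37311^1024 ≡ 38003, 37311^2048 ≡ 2265, 37311^4096 ≡ 41937, 37311^8192 ≡ 19426, 37311^16384 ≡ 41119.
26501 = 16384 + 8192 + 1024 + 512 + 256 + 128 + 4 + 1, so 37311^26501 ≡ 41119·19426·38003·40990·23612·19349·47804·37311 ≡ 1 (mod 53003).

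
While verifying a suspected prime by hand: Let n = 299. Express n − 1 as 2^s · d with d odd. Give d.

Halving: 298 → 149; 149 is odd.
So 298 = 2^1 · 149.

149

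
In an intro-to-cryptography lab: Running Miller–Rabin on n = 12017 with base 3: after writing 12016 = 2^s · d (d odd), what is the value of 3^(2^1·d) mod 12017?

4767

n − 1 = 12016 = 2^4 · 751, so s = 4 and d = 751.
x_0 = 3^751 mod 12017 = 6469.
x_1 = 6469^2 mod 12017 = 4767.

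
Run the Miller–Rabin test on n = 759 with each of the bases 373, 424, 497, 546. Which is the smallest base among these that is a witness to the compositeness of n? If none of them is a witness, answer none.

373

n − 1 = 758 = 2^1 · 379, so s = 1 and d = 379.
Base 373: x_0 = 373^379 mod 759 = 43. x_0 ∉ {1, 758} and s = 1, so 373 is a Miller–Rabin witness and 759 is composite.
Base 424: x_0 = 424^379 mod 759 = 640. x_0 ∉ {1, 758} and s = 1, so 424 is a Miller–Rabin witness and 759 is composite.
Base 497: x_0 = 497^379 mod 759 = 314. x_0 ∉ {1, 758} and s = 1, so 497 is a Miller–Rabin witness and 759 is composite.
Base 546: x_0 = 546^379 mod 759 = 228. x_0 ∉ {1, 758} and s = 1, so 546 is a Miller–Rabin witness and 759 is composite.
The smallest witness among the given bases is 373.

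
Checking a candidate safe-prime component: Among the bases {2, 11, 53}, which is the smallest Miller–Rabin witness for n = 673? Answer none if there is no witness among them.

n − 1 = 672 = 2^5 · 21, so s = 5 and d = 21.
Base 2: x_0 = 2^21 mod 673 = 84. x_0 is neither 1 nor 672, so continue squaring. x_1 = 84^2 mod 673 = 326. x_2 = 326^2 mod 673 = 615. x_3 = 615^2 mod 673 = 672. x_3 ≡ −1, so 2 is not a witness.
Base 11: x_0 = 11^21 mod 673 = 519. x_0 is neither 1 nor 672, so continue squaring. x_1 = 519^2 mod 673 = 161. x_2 = 161^2 mod 673 = 347. x_3 = 347^2 mod 673 = 615. x_4 = 615^2 mod 673 = 672. x_4 ≡ −1, so 11 is not a witness.
Base 53: x_0 = 53^21 mod 673 = 672. x_0 = 672 ≡ −1, so 53 is not a witness.
No listed base is a witness for 673.

none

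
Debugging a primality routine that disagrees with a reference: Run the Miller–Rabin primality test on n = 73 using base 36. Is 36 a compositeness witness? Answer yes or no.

n − 1 = 72 = 2^3 · 9, so s = 3 and d = 9.
x_0 = 36^9 mod 73 = 72.
x_0 = 72 ≡ −1, so 36 is not a witness.

no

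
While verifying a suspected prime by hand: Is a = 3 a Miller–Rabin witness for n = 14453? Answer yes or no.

n − 1 = 14452 = 2^2 · 3613, so s = 2 and d = 3613.
x_0 = 3^3613 mod 14453 = 10119.
x_0 is neither 1 nor 14452, so continue squaring.
x_1 = 10119^2 mod 14453 = 9109.
Reached i = s−1 = 1 without hitting −1: 3 is a Miller–Rabin witness and 14453 is composite.

yes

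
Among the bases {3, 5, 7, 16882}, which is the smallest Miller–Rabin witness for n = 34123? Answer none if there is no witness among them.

n − 1 = 34122 = 2^1 · 17061, so s = 1 and d = 17061.
Base 3: x_0 = 3^17061 mod 34123 = 34122. x_0 = 34122 ≡ −1, so 3 is not a witness.
Base 5: x_0 = 5^17061 mod 34123 = 34122. x_0 = 34122 ≡ −1, so 5 is not a witness.
Base 7: x_0 = 7^17061 mod 34123 = 1. x_0 = 1, so 7 is not a witness.
Base 16882: x_0 = 16882^17061 mod 34123 = 34122. x_0 = 34122 ≡ −1, so 16882 is not a witness.
No listed base is a witness for 34123.

none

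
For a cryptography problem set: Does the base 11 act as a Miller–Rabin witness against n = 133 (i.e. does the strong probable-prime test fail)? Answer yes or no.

n − 1 = 132 = 2^2 · 33, so s = 2 and d = 33.
x_0 = 11^33 mod 133 = 1.
x_0 = 1, so 11 is not a witness.

no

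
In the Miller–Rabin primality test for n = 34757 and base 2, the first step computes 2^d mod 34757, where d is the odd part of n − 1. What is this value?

2590

n − 1 = 34756 = 2^2 · 8689, so s = 2 and d = 8689.
Repeated squaring mod 34757: 2^1 ≡ 2, 2^2 ≡ 4, 2^4 ≡ 16, 2^8 ≡ 256, 2^16 ≡ 30779, 2^32 ≡ 10049, 2^64 ≡ 13316, 2^128 ≡ 20399, 2^256 ≡ 8397, 2^512 ≡ 22413, 2^1024 ≡ 34405, 2^2048 ≡ 19633, 2^4096 ≡ 34316, 2^8192 ≡ 20696.
8689 = 8192 + 256 + 128 + 64 + 32 + 16 + 1, so 2^8689 ≡ 20696·8397·20399·13316·10049·30779·2 ≡ 2590 (mod 34757).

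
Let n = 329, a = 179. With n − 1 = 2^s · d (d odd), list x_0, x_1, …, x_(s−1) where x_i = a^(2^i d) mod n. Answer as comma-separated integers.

n − 1 = 328 = 2^3 · 41, so s = 3 and d = 41.
x_0 = 179^41 mod 329 = 58.
x_1 = 58^2 mod 329 = 74.
x_2 = 74^2 mod 329 = 212.

58, 74, 212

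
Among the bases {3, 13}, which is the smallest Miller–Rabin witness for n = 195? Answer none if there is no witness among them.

3

n − 1 = 194 = 2^1 · 97, so s = 1 and d = 97.
Base 3: x_0 = 3^97 mod 195 = 3. x_0 ∉ {1, 194} and s = 1, so 3 is a Miller–Rabin witness and 195 is composite.
Base 13: x_0 = 13^97 mod 195 = 13. x_0 ∉ {1, 194} and s = 1, so 13 is a Miller–Rabin witness and 195 is composite.
The smallest witness among the given bases is 3.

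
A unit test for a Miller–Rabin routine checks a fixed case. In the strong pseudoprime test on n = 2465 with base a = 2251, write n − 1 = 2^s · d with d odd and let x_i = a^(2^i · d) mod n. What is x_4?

n − 1 = 2464 = 2^5 · 77, so s = 5 and d = 77.
Repeated squaring mod 2465: 2251^1 ≡ 2251, 2251^2 ≡ 1426, 2251^4 ≡ 2316, 2251^8 ≡ 16, 2251^16 ≡ 256, 2251^32 ≡ 1446, 2251^64 ≡ 596.
77 = 64 + 8 + 4 + 1, so 2251^77 ≡ 596·16·2316·2251 ≡ 2216 (mod 2465).
x_0 = 2216.
x_1 = 2216^2 mod 2465 = 376.
x_2 = 376^2 mod 2465 = 871.
x_3 = 871^2 mod 2465 = 1886.
x_4 = 1886^2 mod 2465 = 1.

1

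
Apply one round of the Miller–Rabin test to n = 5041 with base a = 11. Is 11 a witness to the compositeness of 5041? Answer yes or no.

no

n − 1 = 5040 = 2^4 · 315, so s = 4 and d = 315.
Repeated squaring mod 5041: 11^1 ≡ 11, 11^2 ≡ 121, 11^4 ≡ 4559, 11^8 ≡ 438, 11^16 ≡ 286, 11^32 ≡ 1140, 11^64 ≡ 4063, 11^128 ≡ 3735, 11^256 ≡ 1778.
315 = 256 + 32 + 16 + 8 + 2 + 1, so 11^315 ≡ 1778·1140·286·438·121·11 ≡ 5040 (mod 5041).
x_0 = 11^315 mod 5041 = 5040.
x_0 = 5040 ≡ −1, so 11 is not a witness.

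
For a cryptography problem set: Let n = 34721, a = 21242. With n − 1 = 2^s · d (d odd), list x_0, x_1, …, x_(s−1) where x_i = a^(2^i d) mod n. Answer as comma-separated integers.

n − 1 = 34720 = 2^5 · 1085, so s = 5 and d = 1085.
x_0 = 21242^1085 mod 34721 = 16499.
x_1 = 16499^2 mod 34721 = 4361.
x_2 = 4361^2 mod 34721 = 25934.
x_3 = 25934^2 mod 34721 = 26586.
x_4 = 26586^2 mod 34721 = 34720.

16499, 4361, 25934, 26586, 34720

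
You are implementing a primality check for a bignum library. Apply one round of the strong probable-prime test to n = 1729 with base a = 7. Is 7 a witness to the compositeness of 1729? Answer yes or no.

yes

n − 1 = 1728 = 2^6 · 27, so s = 6 and d = 27.
x_0 = 7^27 mod 1729 = 343.
x_0 is neither 1 nor 1728, so continue squaring.
x_1 = 343^2 mod 1729 = 77.
x_2 = 77^2 mod 1729 = 742.
x_3 = 742^2 mod 1729 = 742.
x_4 = 742^2 mod 1729 = 742.
x_5 = 742^2 mod 1729 = 742.
Reached i = s−1 = 5 without hitting −1: 7 is a Miller–Rabin witness and 1729 is composite.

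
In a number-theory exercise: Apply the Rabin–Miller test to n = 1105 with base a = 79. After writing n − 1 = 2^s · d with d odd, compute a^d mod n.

469

n − 1 = 1104 = 2^4 · 69, so s = 4 and d = 69.
Repeated squaring mod 1105: 79^1 ≡ 79, 79^2 ≡ 716, 79^4 ≡ 1041, 79^8 ≡ 781, 79^16 ≡ 1, 79^32 ≡ 1, 79^64 ≡ 1.
69 = 64 + 4 + 1, so 79^69 ≡ 1·1041·79 ≡ 469 (mod 1105).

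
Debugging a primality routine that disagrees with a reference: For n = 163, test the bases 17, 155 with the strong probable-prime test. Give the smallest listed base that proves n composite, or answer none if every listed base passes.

none

n − 1 = 162 = 2^1 · 81, so s = 1 and d = 81.
Base 17: x_0 = 17^81 mod 163 = 162. x_0 = 162 ≡ −1, so 17 is not a witness.
Base 155: x_0 = 155^81 mod 163 = 1. x_0 = 1, so 155 is not a witness.
No listed base is a witness for 163.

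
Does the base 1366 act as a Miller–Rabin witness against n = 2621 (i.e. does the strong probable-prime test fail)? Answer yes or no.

no

n − 1 = 2620 = 2^2 · 655, so s = 2 and d = 655.
Repeated squaring mod 2621: 1366^1 ≡ 1366, 1366^2 ≡ 2425, 1366^4 ≡ 1722, 1366^8 ≡ 933, 1366^16 ≡ 317, 1366^32 ≡ 891, 1366^64 ≡ 2339, 1366^128 ≡ 894, 1366^256 ≡ 2452, 1366^512 ≡ 2351.
655 = 512 + 128 + 8 + 4 + 2 + 1, so 1366^655 ≡ 2351·894·933·1722·2425·1366 ≡ 2149 (mod 2621).
x_0 = 1366^655 mod 2621 = 2149.
x_0 is neither 1 nor 2620, so continue squaring.
x_1 = 2149^2 mod 2621 = 2620.
x_1 ≡ −1, so 1366 is not a witness.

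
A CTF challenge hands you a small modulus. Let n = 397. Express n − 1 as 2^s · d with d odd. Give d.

99

Halving: 396 → 198 → 99; 99 is odd.
So 396 = 2^2 · 99.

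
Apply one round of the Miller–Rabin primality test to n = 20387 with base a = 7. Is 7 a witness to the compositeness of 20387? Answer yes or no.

n − 1 = 20386 = 2^1 · 10193, so s = 1 and d = 10193.
Repeated squaring mod 20387: 7^1 ≡ 7, 7^2 ≡ 49, 7^4 ≡ 2401, 7^8 ≡ 15667, 7^16 ≡ 15796, 7^32 ≡ 17510, 7^64 ≡ 7, 7^128 ≡ 49, 7^256 ≡ 2401, 7^512 ≡ 15667, 7^1024 ≡ 15796, 7^2048 ≡ 17510, 7^4096 ≡ 7, 7^8192 ≡ 49.
10193 = 8192 + 1024 + 512 + 256 + 128 + 64 + 16 + 1, so 7^10193 ≡ 49·15796·15667·2401·49·7·15796·7 ≡ 1341 (mod 20387).
x_0 = 7^10193 mod 20387 = 1341.
x_0 ∉ {1, 20386} and s = 1, so 7 is a Miller–Rabin witness and 20387 is composite.

yes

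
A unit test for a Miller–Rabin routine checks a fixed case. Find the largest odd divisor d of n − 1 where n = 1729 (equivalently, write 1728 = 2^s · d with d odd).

27

Halving: 1728 → 864 → 432 → 216 → 108 → 54 → 27; 27 is odd.
So 1728 = 2^6 · 27.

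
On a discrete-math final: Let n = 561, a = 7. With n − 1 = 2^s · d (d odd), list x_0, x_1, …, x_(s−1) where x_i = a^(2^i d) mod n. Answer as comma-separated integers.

n − 1 = 560 = 2^4 · 35, so s = 4 and d = 35.
x_0 = 7^35 mod 561 = 241.
x_1 = 241^2 mod 561 = 298.
x_2 = 298^2 mod 561 = 166.
x_3 = 166^2 mod 561 = 67.

241, 298, 166, 67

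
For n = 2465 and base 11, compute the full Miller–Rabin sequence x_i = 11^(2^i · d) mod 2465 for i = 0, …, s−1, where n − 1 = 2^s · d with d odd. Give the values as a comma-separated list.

1061, 1681, 871, 1886, 1

n − 1 = 2464 = 2^5 · 77, so s = 5 and d = 77.
x_0 = 11^77 mod 2465 = 1061.
x_1 = 1061^2 mod 2465 = 1681.
x_2 = 1681^2 mod 2465 = 871.
x_3 = 871^2 mod 2465 = 1886.
x_4 = 1886^2 mod 2465 = 1.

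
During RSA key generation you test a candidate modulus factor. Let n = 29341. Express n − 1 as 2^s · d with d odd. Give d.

7335

Halving: 29340 → 14670 → 7335; 7335 is odd.
So 29340 = 2^2 · 7335.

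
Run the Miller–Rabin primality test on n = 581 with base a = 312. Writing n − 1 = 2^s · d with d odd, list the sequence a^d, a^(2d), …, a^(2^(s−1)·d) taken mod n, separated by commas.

n − 1 = 580 = 2^2 · 145, so s = 2 and d = 145.
x_0 = 312^145 mod 581 = 368.
x_1 = 368^2 mod 581 = 51.

368, 51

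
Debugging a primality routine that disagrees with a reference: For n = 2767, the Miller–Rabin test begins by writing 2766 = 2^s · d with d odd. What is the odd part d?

1383

Halving: 2766 → 1383; 1383 is odd.
So 2766 = 2^1 · 1383.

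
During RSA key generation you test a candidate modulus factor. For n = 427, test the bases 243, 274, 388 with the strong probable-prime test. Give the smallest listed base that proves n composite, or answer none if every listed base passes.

n − 1 = 426 = 2^1 · 213, so s = 1 and d = 213.
Base 243: x_0 = 243^213 mod 427 = 426. x_0 = 426 ≡ −1, so 243 is not a witness.
Base 274: x_0 = 274^213 mod 427 = 267. x_0 ∉ {1, 426} and s = 1, so 274 is a Miller–Rabin witness and 427 is composite.
Base 388: x_0 = 388^213 mod 427 = 34. x_0 ∉ {1, 426} and s = 1, so 388 is a Miller–Rabin witness and 427 is composite.
The smallest witness among the given bases is 274.

274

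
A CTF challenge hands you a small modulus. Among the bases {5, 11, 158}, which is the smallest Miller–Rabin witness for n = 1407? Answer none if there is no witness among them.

n − 1 = 1406 = 2^1 · 703, so s = 1 and d = 703.
Base 5: x_0 = 5^703 mod 1407 = 362. x_0 ∉ {1, 1406} and s = 1, so 5 is a Miller–Rabin witness and 1407 is composite.
Base 11: x_0 = 11^703 mod 1407 = 515. x_0 ∉ {1, 1406} and s = 1, so 11 is a Miller–Rabin witness and 1407 is composite.
Base 158: x_0 = 158^703 mod 1407 = 1019. x_0 ∉ {1, 1406} and s = 1, so 158 is a Miller–Rabin witness and 1407 is composite.
The smallest witness among the given bases is 5.

5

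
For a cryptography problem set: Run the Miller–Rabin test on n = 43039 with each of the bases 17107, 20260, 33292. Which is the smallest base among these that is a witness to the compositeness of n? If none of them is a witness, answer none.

17107

n − 1 = 43038 = 2^1 · 21519, so s = 1 and d = 21519.
Base 17107: x_0 = 17107^21519 mod 43039 = 14881. x_0 ∉ {1, 43038} and s = 1, so 17107 is a Miller–Rabin witness and 43039 is composite.
Base 20260: x_0 = 20260^21519 mod 43039 = 18634. x_0 ∉ {1, 43038} and s = 1, so 20260 is a Miller–Rabin witness and 43039 is composite.
Base 33292: x_0 = 33292^21519 mod 43039 = 4269. x_0 ∉ {1, 43038} and s = 1, so 33292 is a Miller–Rabin witness and 43039 is composite.
The smallest witness among the given bases is 17107.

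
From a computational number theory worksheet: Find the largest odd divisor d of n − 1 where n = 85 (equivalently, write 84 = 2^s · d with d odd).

Halving: 84 → 42 → 21; 21 is odd.
So 84 = 2^2 · 21.

21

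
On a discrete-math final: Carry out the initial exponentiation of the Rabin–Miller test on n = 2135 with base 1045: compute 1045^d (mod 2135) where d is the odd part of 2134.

1985

n − 1 = 2134 = 2^1 · 1067, so s = 1 and d = 1067.
Repeated squaring mod 2135: 1045^1 ≡ 1045, 1045^2 ≡ 1040, 1045^4 ≡ 1290, 1045^8 ≡ 935, 1045^16 ≡ 1010, 1045^32 ≡ 1705, 1045^64 ≡ 1290, 1045^128 ≡ 935, 1045^256 ≡ 1010, 1045^512 ≡ 1705, 1045^1024 ≡ 1290.
1067 = 1024 + 32 + 8 + 2 + 1, so 1045^1067 ≡ 1290·1705·935·1040·1045 ≡ 1985 (mod 2135).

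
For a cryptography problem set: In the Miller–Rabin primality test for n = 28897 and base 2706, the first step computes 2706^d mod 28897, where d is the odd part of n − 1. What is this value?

n − 1 = 28896 = 2^5 · 903, so s = 5 and d = 903.
2706^903 mod 28897 = 5379.

5379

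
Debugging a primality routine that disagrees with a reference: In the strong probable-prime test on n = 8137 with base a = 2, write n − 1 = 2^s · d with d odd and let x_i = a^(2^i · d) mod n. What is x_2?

1884

n − 1 = 8136 = 2^3 · 1017, so s = 3 and d = 1017.
Repeated squaring mod 8137: 2^1 ≡ 2, 2^2 ≡ 4, 2^4 ≡ 16, 2^8 ≡ 256, 2^16 ≡ 440, 2^32 ≡ 6449, 2^64 ≡ 1394, 2^128 ≡ 6630, 2^256 ≡ 826, 2^512 ≡ 6905.
1017 = 512 + 256 + 128 + 64 + 32 + 16 + 8 + 1, so 2^1017 ≡ 6905·826·6630·1394·6449·440·256·2 ≡ 3721 (mod 8137).
x_0 = 3721.
x_1 = 3721^2 mod 8137 = 4804.
x_2 = 4804^2 mod 8137 = 1884.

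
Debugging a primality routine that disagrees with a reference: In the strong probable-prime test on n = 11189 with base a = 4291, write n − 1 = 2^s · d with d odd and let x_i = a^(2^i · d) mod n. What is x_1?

n − 1 = 11188 = 2^2 · 2797, so s = 2 and d = 2797.
x_0 = 4291^2797 mod 11189 = 4650.
x_1 = 4650^2 mod 11189 = 5352.

5352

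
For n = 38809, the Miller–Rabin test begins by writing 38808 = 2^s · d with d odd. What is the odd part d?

Halving: 38808 → 19404 → 9702 → 4851; 4851 is odd.
So 38808 = 2^3 · 4851.

4851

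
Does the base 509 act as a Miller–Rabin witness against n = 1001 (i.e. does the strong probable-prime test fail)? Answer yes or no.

yes

n − 1 = 1000 = 2^3 · 125, so s = 3 and d = 125.
By repeated squaring, 509^125 ≡ 45 (mod 1001).
x_0 = 509^125 mod 1001 = 45.
x_0 is neither 1 nor 1000, so continue squaring.
x_1 = 45^2 mod 1001 = 23.
x_2 = 23^2 mod 1001 = 529.
Reached i = s−1 = 2 without hitting −1: 509 is a Miller–Rabin witness and 1001 is composite.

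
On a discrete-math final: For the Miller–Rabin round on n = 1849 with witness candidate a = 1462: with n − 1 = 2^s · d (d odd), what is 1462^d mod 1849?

0

n − 1 = 1848 = 2^3 · 231, so s = 3 and d = 231.
1462^231 mod 1849 = 0.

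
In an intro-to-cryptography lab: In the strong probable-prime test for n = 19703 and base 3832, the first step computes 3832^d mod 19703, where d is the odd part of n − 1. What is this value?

n − 1 = 19702 = 2^1 · 9851, so s = 1 and d = 9851.
Repeated squaring mod 19703: 3832^1 ≡ 3832, 3832^2 ≡ 5489, 3832^4 ≡ 3234, 3832^8 ≡ 16166, 3832^16 ≡ 18667, 3832^32 ≡ 9334, 3832^64 ≡ 16593, 3832^128 ≡ 17630, 3832^256 ≡ 2075, 3832^512 ≡ 10371, 3832^1024 ≡ 18667, 3832^2048 ≡ 9334, 3832^4096 ≡ 16593, 3832^8192 ≡ 17630.
9851 = 8192 + 1024 + 512 + 64 + 32 + 16 + 8 + 2 + 1, so 3832^9851 ≡ 17630·18667·10371·16593·9334·18667·16166·5489·3832 ≡ 3244 (mod 19703).

3244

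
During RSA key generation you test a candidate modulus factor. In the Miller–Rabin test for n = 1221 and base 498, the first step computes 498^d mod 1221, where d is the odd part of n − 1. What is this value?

309

n − 1 = 1220 = 2^2 · 305, so s = 2 and d = 305.
Repeated squaring mod 1221: 498^1 ≡ 498, 498^2 ≡ 141, 498^4 ≡ 345, 498^8 ≡ 588, 498^16 ≡ 201, 498^32 ≡ 108, 498^64 ≡ 675, 498^128 ≡ 192, 498^256 ≡ 234.
305 = 256 + 32 + 16 + 1, so 498^305 ≡ 234·108·201·498 ≡ 309 (mod 1221).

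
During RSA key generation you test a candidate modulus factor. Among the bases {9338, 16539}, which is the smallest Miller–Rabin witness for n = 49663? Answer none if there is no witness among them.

none

n − 1 = 49662 = 2^1 · 24831, so s = 1 and d = 24831.
Base 9338: x_0 = 9338^24831 mod 49663 = 1. x_0 = 1, so 9338 is not a witness.
Base 16539: x_0 = 16539^24831 mod 49663 = 49662. x_0 = 49662 ≡ −1, so 16539 is not a witness.
No listed base is a witness for 49663.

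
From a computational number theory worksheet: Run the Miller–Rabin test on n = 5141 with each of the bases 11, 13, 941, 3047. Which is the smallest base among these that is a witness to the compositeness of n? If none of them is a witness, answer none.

n − 1 = 5140 = 2^2 · 1285, so s = 2 and d = 1285.
Base 11: x_0 = 11^1285 mod 5141 = 3346. x_0 is neither 1 nor 5140, so continue squaring. x_1 = 3346^2 mod 5141 = 3759. Reached i = s−1 = 1 without hitting −1: 11 is a Miller–Rabin witness and 5141 is composite.
Base 13: x_0 = 13^1285 mod 5141 = 4627. x_0 is neither 1 nor 5140, so continue squaring. x_1 = 4627^2 mod 5141 = 2005. Reached i = s−1 = 1 without hitting −1: 13 is a Miller–Rabin witness and 5141 is composite.
Base 941: x_0 = 941^1285 mod 5141 = 1256. x_0 is neither 1 nor 5140, so continue squaring. x_1 = 1256^2 mod 5141 = 4390. Reached i = s−1 = 1 without hitting −1: 941 is a Miller–Rabin witness and 5141 is composite.
Base 3047: x_0 = 3047^1285 mod 5141 = 1417. x_0 is neither 1 nor 5140, so continue squaring. x_1 = 1417^2 mod 5141 = 2899. Reached i = s−1 = 1 without hitting −1: 3047 is a Miller–Rabin witness and 5141 is composite.
The smallest witness among the given bases is 11.

11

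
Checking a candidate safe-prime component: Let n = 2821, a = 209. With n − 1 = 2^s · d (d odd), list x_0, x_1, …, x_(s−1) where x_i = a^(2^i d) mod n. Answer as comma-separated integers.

1301, 1

n − 1 = 2820 = 2^2 · 705, so s = 2 and d = 705.
x_0 = 209^705 mod 2821 = 1301.
x_1 = 1301^2 mod 2821 = 1.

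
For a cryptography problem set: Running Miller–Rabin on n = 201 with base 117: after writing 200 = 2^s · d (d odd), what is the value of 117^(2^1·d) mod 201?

n − 1 = 200 = 2^3 · 25, so s = 3 and d = 25.
x_0 = 117^25 mod 201 = 57.
x_1 = 57^2 mod 201 = 33.

33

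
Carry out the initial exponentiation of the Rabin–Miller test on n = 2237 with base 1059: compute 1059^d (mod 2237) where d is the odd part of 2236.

1

n − 1 = 2236 = 2^2 · 559, so s = 2 and d = 559.
Repeated squaring mod 2237: 1059^1 ≡ 1059, 1059^2 ≡ 744, 1059^4 ≡ 997, 1059^8 ≡ 781, 1059^16 ≡ 1497, 1059^32 ≡ 1772, 1059^64 ≡ 1473, 1059^128 ≡ 2076, 1059^256 ≡ 1314, 1059^512 ≡ 1869.
559 = 512 + 32 + 8 + 4 + 2 + 1, so 1059^559 ≡ 1869·1772·781·997·744·1059 ≡ 1 (mod 2237).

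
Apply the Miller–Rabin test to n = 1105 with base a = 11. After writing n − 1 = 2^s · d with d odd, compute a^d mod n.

996

n − 1 = 1104 = 2^4 · 69, so s = 4 and d = 69.
Repeated squaring mod 1105: 11^1 ≡ 11, 11^2 ≡ 121, 11^4 ≡ 276, 11^8 ≡ 1036, 11^16 ≡ 341, 11^32 ≡ 256, 11^64 ≡ 341.
69 = 64 + 4 + 1, so 11^69 ≡ 341·276·11 ≡ 996 (mod 1105).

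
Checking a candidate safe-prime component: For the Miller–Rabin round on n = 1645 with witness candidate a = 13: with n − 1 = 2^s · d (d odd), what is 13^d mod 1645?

n − 1 = 1644 = 2^2 · 411, so s = 2 and d = 411.
Repeated squaring mod 1645: 13^1 ≡ 13, 13^2 ≡ 169, 13^4 ≡ 596, 13^8 ≡ 1541, 13^16 ≡ 946, 13^32 ≡ 36, 13^64 ≡ 1296, 13^128 ≡ 71, 13^256 ≡ 106.
411 = 256 + 128 + 16 + 8 + 2 + 1, so 13^411 ≡ 106·71·946·1541·169·13 ≡ 1077 (mod 1645).

1077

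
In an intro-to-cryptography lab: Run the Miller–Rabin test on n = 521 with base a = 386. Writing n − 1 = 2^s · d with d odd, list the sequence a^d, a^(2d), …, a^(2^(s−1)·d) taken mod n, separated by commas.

n − 1 = 520 = 2^3 · 65, so s = 3 and d = 65.
x_0 = 386^65 mod 521 = 43.
x_1 = 43^2 mod 521 = 286.
x_2 = 286^2 mod 521 = 520.

43, 286, 520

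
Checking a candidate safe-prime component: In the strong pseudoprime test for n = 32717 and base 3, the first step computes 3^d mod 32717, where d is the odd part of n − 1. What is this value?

n − 1 = 32716 = 2^2 · 8179, so s = 2 and d = 8179.
Repeated squaring mod 32717: 3^1 ≡ 3, 3^2 ≡ 9, 3^4 ≡ 81, 3^8 ≡ 6561, 3^16 ≡ 23866, 3^32 ≡ 15703, 3^64 ≡ 28897, 3^128 ≡ 618, 3^256 ≡ 22037, 3^512 ≡ 10938, 3^1024 ≡ 26492, 3^2048 ≡ 13697, 3^4096 ≡ 8531.
8179 = 4096 + 2048 + 1024 + 512 + 256 + 128 + 64 + 32 + 16 + 2 + 1, so 3^8179 ≡ 8531·13697·26492·10938·22037·618·28897·15703·23866·9·3 ≡ 21385 (mod 32717).

21385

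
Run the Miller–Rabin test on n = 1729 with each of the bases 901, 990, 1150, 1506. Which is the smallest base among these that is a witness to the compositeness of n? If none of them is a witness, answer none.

990

n − 1 = 1728 = 2^6 · 27, so s = 6 and d = 27.
Base 901: x_0 = 901^27 mod 1729 = 1728. x_0 = 1728 ≡ −1, so 901 is not a witness.
Base 990: x_0 = 990^27 mod 1729 = 398. x_0 is neither 1 nor 1728, so continue squaring. x_1 = 398^2 mod 1729 = 1065. x_2 = 1065^2 mod 1729 = 1. x_2 = 1 but x_1 ≠ ±1, a nontrivial square root of 1 — 990 is a witness and 1729 is composite.
Base 1150: x_0 = 1150^27 mod 1729 = 645. x_0 is neither 1 nor 1728, so continue squaring. x_1 = 645^2 mod 1729 = 1065. x_2 = 1065^2 mod 1729 = 1. x_2 = 1 but x_1 ≠ ±1, a nontrivial square root of 1 — 1150 is a witness and 1729 is composite.
Base 1506: x_0 = 1506^27 mod 1729 = 1331. x_0 is neither 1 nor 1728, so continue squaring. x_1 = 1331^2 mod 1729 = 1065. x_2 = 1065^2 mod 1729 = 1. x_2 = 1 but x_1 ≠ ±1, a nontrivial square root of 1 — 1506 is a witness and 1729 is composite.
The smallest witness among the given bases is 990.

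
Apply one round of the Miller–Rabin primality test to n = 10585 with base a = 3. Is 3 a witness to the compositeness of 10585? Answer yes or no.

n − 1 = 10584 = 2^3 · 1323, so s = 3 and d = 1323.
x_0 = 3^1323 mod 10585 = 8422.
x_0 is neither 1 nor 10584, so continue squaring.
x_1 = 8422^2 mod 10585 = 10584.
x_1 ≡ −1, so 3 is not a witness.

no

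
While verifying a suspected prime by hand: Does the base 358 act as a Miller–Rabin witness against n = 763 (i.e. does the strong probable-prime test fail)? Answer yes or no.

yes

n − 1 = 762 = 2^1 · 381, so s = 1 and d = 381.
x_0 = 358^381 mod 763 = 470.
x_0 ∉ {1, 762} and s = 1, so 358 is a Miller–Rabin witness and 763 is composite.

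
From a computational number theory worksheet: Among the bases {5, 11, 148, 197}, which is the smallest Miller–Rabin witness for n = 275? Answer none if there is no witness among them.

5

n − 1 = 274 = 2^1 · 137, so s = 1 and d = 137.
Base 5: x_0 = 5^137 mod 275 = 25. x_0 ∉ {1, 274} and s = 1, so 5 is a Miller–Rabin witness and 275 is composite.
Base 11: x_0 = 11^137 mod 275 = 121. x_0 ∉ {1, 274} and s = 1, so 11 is a Miller–Rabin witness and 275 is composite.
Base 148: x_0 = 148^137 mod 275 = 3. x_0 ∉ {1, 274} and s = 1, so 148 is a Miller–Rabin witness and 275 is composite.
Base 197: x_0 = 197^137 mod 275 = 87. x_0 ∉ {1, 274} and s = 1, so 197 is a Miller–Rabin witness and 275 is composite.
The smallest witness among the given bases is 5.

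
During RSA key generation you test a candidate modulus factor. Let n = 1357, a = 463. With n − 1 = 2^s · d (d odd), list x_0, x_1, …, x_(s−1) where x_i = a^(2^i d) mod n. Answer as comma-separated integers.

n − 1 = 1356 = 2^2 · 339, so s = 2 and d = 339.
x_0 = 463^339 mod 1357 = 915.
x_1 = 915^2 mod 1357 = 1313.

915, 1313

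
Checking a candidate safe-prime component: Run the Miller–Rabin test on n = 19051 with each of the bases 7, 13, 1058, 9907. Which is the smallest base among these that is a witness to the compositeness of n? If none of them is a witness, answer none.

none

n − 1 = 19050 = 2^1 · 9525, so s = 1 and d = 9525.
Base 7: x_0 = 7^9525 mod 19051 = 19050. x_0 = 19050 ≡ −1, so 7 is not a witness.
Base 13: x_0 = 13^9525 mod 19051 = 19050. x_0 = 19050 ≡ −1, so 13 is not a witness.
Base 1058: x_0 = 1058^9525 mod 19051 = 19050. x_0 = 19050 ≡ −1, so 1058 is not a witness.
Base 9907: x_0 = 9907^9525 mod 19051 = 19050. x_0 = 19050 ≡ −1, so 9907 is not a witness.
No listed base is a witness for 19051.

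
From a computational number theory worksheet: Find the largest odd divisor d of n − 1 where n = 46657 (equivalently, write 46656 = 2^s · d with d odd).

Halving: 46656 → 23328 → 11664 → 5832 → 2916 → 1458 → 729; 729 is odd.
So 46656 = 2^6 · 729.

729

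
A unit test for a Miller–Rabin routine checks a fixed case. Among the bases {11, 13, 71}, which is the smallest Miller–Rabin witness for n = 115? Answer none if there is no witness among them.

11

n − 1 = 114 = 2^1 · 57, so s = 1 and d = 57.
Base 11: x_0 = 11^57 mod 115 = 86. x_0 ∉ {1, 114} and s = 1, so 11 is a Miller–Rabin witness and 115 is composite.
Base 13: x_0 = 13^57 mod 115 = 8. x_0 ∉ {1, 114} and s = 1, so 13 is a Miller–Rabin witness and 115 is composite.
Base 71: x_0 = 71^57 mod 115 = 96. x_0 ∉ {1, 114} and s = 1, so 71 is a Miller–Rabin witness and 115 is composite.
The smallest witness among the given bases is 11.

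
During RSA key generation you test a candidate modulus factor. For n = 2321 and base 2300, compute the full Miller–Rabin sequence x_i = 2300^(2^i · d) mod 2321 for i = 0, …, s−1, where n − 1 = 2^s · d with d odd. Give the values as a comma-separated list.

408, 1673, 2124, 1673

n − 1 = 2320 = 2^4 · 145, so s = 4 and d = 145.
x_0 = 2300^145 mod 2321 = 408.
x_1 = 408^2 mod 2321 = 1673.
x_2 = 1673^2 mod 2321 = 2124.
x_3 = 2124^2 mod 2321 = 1673.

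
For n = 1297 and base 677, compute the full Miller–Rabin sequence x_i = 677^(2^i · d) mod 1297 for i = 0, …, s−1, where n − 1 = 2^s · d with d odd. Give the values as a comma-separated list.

n − 1 = 1296 = 2^4 · 81, so s = 4 and d = 81.
x_0 = 677^81 mod 1297 = 1291.
x_1 = 1291^2 mod 1297 = 36.
x_2 = 36^2 mod 1297 = 1296.
x_3 = 1296^2 mod 1297 = 1.

1291, 36, 1296, 1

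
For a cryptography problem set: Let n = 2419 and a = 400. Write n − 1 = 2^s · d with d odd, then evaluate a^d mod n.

n − 1 = 2418 = 2^1 · 1209, so s = 1 and d = 1209.
400^1209 mod 2419 = 824.

824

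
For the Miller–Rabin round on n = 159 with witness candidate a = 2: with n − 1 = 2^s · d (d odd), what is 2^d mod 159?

n − 1 = 158 = 2^1 · 79, so s = 1 and d = 79.
By repeated squaring, 2^79 ≡ 104 (mod 159).

104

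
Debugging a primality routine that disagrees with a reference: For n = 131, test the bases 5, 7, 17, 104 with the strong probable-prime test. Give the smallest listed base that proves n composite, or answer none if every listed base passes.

none

n − 1 = 130 = 2^1 · 65, so s = 1 and d = 65.
Base 5: x_0 = 5^65 mod 131 = 1. x_0 = 1, so 5 is not a witness.
Base 7: x_0 = 7^65 mod 131 = 1. x_0 = 1, so 7 is not a witness.
Base 17: x_0 = 17^65 mod 131 = 130. x_0 = 130 ≡ −1, so 17 is not a witness.
Base 104: x_0 = 104^65 mod 131 = 130. x_0 = 130 ≡ −1, so 104 is not a witness.
No listed base is a witness for 131.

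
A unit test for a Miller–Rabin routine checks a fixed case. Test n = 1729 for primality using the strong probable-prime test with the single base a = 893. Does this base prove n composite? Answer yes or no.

yes

n − 1 = 1728 = 2^6 · 27, so s = 6 and d = 27.
x_0 = 893^27 mod 1729 = 456.
x_0 is neither 1 nor 1728, so continue squaring.
x_1 = 456^2 mod 1729 = 456.
x_2 = 456^2 mod 1729 = 456.
x_3 = 456^2 mod 1729 = 456.
x_4 = 456^2 mod 1729 = 456.
x_5 = 456^2 mod 1729 = 456.
Reached i = s−1 = 5 without hitting −1: 893 is a Miller–Rabin witness and 1729 is composite.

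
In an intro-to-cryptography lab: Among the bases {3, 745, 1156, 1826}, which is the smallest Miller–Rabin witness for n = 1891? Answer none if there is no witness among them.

n − 1 = 1890 = 2^1 · 945, so s = 1 and d = 945.
Base 3: x_0 = 3^945 mod 1891 = 1890. x_0 = 1890 ≡ −1, so 3 is not a witness.
Base 745: x_0 = 745^945 mod 1891 = 1. x_0 = 1, so 745 is not a witness.
Base 1156: x_0 = 1156^945 mod 1891 = 1. x_0 = 1, so 1156 is not a witness.
Base 1826: x_0 = 1826^945 mod 1891 = 1. x_0 = 1, so 1826 is not a witness.
No listed base is a witness for 1891.

none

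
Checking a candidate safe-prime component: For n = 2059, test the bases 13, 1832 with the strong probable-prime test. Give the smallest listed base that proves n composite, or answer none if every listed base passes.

n − 1 = 2058 = 2^1 · 1029, so s = 1 and d = 1029.
Base 13: x_0 = 13^1029 mod 2059 = 898. x_0 ∉ {1, 2058} and s = 1, so 13 is a Miller–Rabin witness and 2059 is composite.
Base 1832: x_0 = 1832^1029 mod 2059 = 289. x_0 ∉ {1, 2058} and s = 1, so 1832 is a Miller–Rabin witness and 2059 is composite.
The smallest witness among the given bases is 13.

13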